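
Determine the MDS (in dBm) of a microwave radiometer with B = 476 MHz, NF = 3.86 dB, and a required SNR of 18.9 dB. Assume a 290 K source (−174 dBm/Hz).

−64.5 dBm

Sensitivity = −174 + 10 log₁₀(B) + NF + SNR_min
= −174 + 86.78 + 3.86 + 18.9
= −64.46 dBm → −64.5 dBm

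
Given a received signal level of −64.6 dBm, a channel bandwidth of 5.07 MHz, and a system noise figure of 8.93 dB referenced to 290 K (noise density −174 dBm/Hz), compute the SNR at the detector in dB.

33.4 dB

Noise floor: N = −174 + 10 log₁₀(B) + NF
10 log₁₀(5.07×10⁶) = 67.05 dB
N = −174 + 67.05 + 8.93 = −98.02 dBm
SNR = P_sig − N = −64.6 − (−98.02) = 33.42 dB → 33.4 dB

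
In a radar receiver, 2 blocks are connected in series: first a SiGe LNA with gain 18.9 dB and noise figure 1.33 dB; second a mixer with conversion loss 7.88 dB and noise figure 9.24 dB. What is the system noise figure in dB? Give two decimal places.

Convert to linear (a loss of L dB is a gain of −L dB): F_i = 10^(NF_i/10), G_i = 10^(G_i,dB/10)
  Stage 1: F_1 = 10^(1.33/10) = 1.358, G_1 = 10^(18.9/10) = 77.62
  Stage 2: F_2 = 10^(9.24/10) = 8.395, G_2 = 10^(−7.88/10) = 0.1629
Friis cascade:
  F = 1.358 + (8.395 − 1)/77.62 = 1.454
NF = 10 log₁₀(1.454) = 1.62 dB

1.62 dB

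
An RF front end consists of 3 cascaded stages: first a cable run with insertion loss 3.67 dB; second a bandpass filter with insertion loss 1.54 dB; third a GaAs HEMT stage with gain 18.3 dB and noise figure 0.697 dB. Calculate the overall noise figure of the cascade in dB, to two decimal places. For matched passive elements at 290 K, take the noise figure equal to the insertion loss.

Convert to linear (a loss of L dB is a gain of −L dB): F_i = 10^(NF_i/10), G_i = 10^(G_i,dB/10)
  Stage 1: F_1 = 10^(3.67/10) = 2.328, G_1 = 10^(−3.67/10) = 0.4295
  Stage 2: F_2 = 10^(1.54/10) = 1.426, G_2 = 10^(−1.54/10) = 0.7015
  Stage 3: F_3 = 10^(0.697/10) = 1.174, G_3 = 10^(18.3/10) = 67.61
Friis cascade:
  F = 2.328 + (1.426 − 1)/0.4295 + (1.174 − 1)/0.3013 = 3.897
NF = 10 log₁₀(3.897) = 5.91 dB

5.91 dB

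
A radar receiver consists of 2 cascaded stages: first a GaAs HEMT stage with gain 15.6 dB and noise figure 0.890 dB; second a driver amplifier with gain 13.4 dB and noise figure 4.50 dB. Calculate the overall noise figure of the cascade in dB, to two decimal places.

1.06 dB

Convert to linear (a loss of L dB is a gain of −L dB): F_i = 10^(NF_i/10), G_i = 10^(G_i,dB/10)
  Stage 1: F_1 = 10^(0.890/10) = 1.227, G_1 = 10^(15.6/10) = 36.31
  Stage 2: F_2 = 10^(4.50/10) = 2.818, G_2 = 10^(13.4/10) = 21.88
Friis cascade:
  F = 1.227 + (2.818 − 1)/36.31 = 1.278
NF = 10 log₁₀(1.278) = 1.06 dB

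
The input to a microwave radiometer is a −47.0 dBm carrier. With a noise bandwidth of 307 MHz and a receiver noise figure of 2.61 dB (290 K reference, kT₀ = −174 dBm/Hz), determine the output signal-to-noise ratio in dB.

Noise floor: N = −174 + 10 log₁₀(B) + NF
10 log₁₀(3.07×10⁸) = 84.87 dB
N = −174 + 84.87 + 2.61 = −86.52 dBm
SNR = P_sig − N = −47.0 − (−86.52) = 39.52 dB → 39.5 dB

39.5 dB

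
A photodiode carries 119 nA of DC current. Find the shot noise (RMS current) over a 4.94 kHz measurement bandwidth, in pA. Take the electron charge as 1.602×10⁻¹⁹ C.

I_n = √(2qI·B)
2qI·B = 2 × 1.602×10⁻¹⁹ × 1.19×10⁻⁷ × 4.94×10³ = 1.88×10⁻²² A²
I_n = √(1.88×10⁻²²) = 1.37×10⁻¹¹ A = 13.7 pA

13.7 pA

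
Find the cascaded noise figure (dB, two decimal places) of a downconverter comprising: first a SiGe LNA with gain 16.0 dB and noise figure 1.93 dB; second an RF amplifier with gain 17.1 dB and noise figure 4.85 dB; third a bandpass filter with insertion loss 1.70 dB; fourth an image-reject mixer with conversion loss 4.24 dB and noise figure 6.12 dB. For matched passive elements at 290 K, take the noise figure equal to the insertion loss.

Convert to linear (a loss of L dB is a gain of −L dB): F_i = 10^(NF_i/10), G_i = 10^(G_i,dB/10)
  Stage 1: F_1 = 10^(1.93/10) = 1.560, G_1 = 10^(16.0/10) = 39.81
  Stage 2: F_2 = 10^(4.85/10) = 3.055, G_2 = 10^(17.1/10) = 51.29
  Stage 3: F_3 = 10^(1.70/10) = 1.479, G_3 = 10^(−1.70/10) = 0.6761
  Stage 4: F_4 = 10^(6.12/10) = 4.093, G_4 = 10^(−4.24/10) = 0.3767
Friis cascade:
  F = 1.560 + (3.055 − 1)/39.81 + (1.479 − 1)/2042 + (4.093 − 1)/1380 = 1.614
NF = 10 log₁₀(1.614) = 2.08 dB

2.08 dB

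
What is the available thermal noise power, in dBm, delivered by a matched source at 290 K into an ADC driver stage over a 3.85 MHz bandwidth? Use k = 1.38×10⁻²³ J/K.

P_n = kTB = 1.38×10⁻²³ × 290 × 3.85×10⁶ = 1.54×10⁻¹⁴ W
In dBm: 10 log₁₀(1.54×10⁻¹⁴ / 10⁻³) = −108.1 dBm

−108.1 dBm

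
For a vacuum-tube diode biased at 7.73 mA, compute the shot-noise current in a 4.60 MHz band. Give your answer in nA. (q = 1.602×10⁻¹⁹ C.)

I_n = √(2qI·B)
2qI·B = 2 × 1.602×10⁻¹⁹ × 7.73×10⁻³ × 4.60×10⁶ = 1.14×10⁻¹⁴ A²
I_n = √(1.14×10⁻¹⁴) = 1.07×10⁻⁷ A = 107 nA

107 nA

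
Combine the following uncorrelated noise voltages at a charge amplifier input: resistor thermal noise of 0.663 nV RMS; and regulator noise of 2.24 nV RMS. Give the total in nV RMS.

Uncorrelated sources add in power (mean-square): V_tot = √(ΣV_i²)
V_tot = √[(6.63×10⁻¹⁰)² + (2.24×10⁻⁹)²] = 2.34×10⁻⁹ V = 2.34 nV

2.34 nV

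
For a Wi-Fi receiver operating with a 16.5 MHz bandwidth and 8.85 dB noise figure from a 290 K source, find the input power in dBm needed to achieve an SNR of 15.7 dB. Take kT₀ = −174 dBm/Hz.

Sensitivity = −174 + 10 log₁₀(B) + NF + SNR_min
= −174 + 72.17 + 8.85 + 15.7
= −77.28 dBm → −77.3 dBm

−77.3 dBm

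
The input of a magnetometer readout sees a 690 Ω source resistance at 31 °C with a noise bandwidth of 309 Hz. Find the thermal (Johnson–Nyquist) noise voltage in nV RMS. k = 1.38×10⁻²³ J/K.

59.8 nV

T = 31 °C + 273.15 = 304.15 K
V_n = √(4kTRB)
4kTRB = 4 × 1.38×10⁻²³ × 304.15 × 6.90×10² × 3.09×10² = 3.58×10⁻¹⁵ V²
V_n = √(3.58×10⁻¹⁵) = 5.98×10⁻⁸ V = 59.8 nV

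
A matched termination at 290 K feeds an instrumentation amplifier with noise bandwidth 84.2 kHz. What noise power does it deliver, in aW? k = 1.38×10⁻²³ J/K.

P_n = kTB = 1.38×10⁻²³ × 290 × 8.42×10⁴ = 3.37×10⁻¹⁶ W = 337 aW

337 aW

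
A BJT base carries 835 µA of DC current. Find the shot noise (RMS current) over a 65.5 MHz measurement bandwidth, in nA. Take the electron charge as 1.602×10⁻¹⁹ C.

I_n = √(2qI·B)
2qI·B = 2 × 1.602×10⁻¹⁹ × 8.35×10⁻⁴ × 6.55×10⁷ = 1.75×10⁻¹⁴ A²
I_n = √(1.75×10⁻¹⁴) = 1.32×10⁻⁷ A = 132 nA

132 nA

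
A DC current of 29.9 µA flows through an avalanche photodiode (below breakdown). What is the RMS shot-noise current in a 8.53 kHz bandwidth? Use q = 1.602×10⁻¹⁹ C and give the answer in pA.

286 pA

I_n = √(2qI·B)
2qI·B = 2 × 1.602×10⁻¹⁹ × 2.99×10⁻⁵ × 8.53×10³ = 8.17×10⁻²⁰ A²
I_n = √(8.17×10⁻²⁰) = 2.86×10⁻¹⁰ A = 286 pA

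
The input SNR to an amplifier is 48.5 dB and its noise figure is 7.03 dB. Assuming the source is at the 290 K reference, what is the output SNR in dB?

By definition F = SNR_in/SNR_out, so in dB: SNR_out = SNR_in − NF
SNR_out = 48.5 − 7.03 = 41.47 dB

41.47 dB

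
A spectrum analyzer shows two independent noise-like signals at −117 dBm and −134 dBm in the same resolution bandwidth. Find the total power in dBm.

−116.9 dBm

Convert to linear, add, convert back:
P₁ = 2.00×10⁻¹⁵ W, P₂ = 3.98×10⁻¹⁷ W
P_tot = 2.04×10⁻¹⁵ W → 10 log₁₀(P_tot / 10⁻³) = −116.9 dBm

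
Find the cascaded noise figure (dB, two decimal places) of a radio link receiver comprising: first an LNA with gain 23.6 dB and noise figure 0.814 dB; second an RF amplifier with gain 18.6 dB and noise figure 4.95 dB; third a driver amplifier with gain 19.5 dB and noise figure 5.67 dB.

0.85 dB

Convert to linear (a loss of L dB is a gain of −L dB): F_i = 10^(NF_i/10), G_i = 10^(G_i,dB/10)
  Stage 1: F_1 = 10^(0.814/10) = 1.206, G_1 = 10^(23.6/10) = 229.1
  Stage 2: F_2 = 10^(4.95/10) = 3.126, G_2 = 10^(18.6/10) = 72.44
  Stage 3: F_3 = 10^(5.67/10) = 3.690, G_3 = 10^(19.5/10) = 89.13
Friis cascade:
  F = 1.206 + (3.126 − 1)/229.1 + (3.690 − 1)/1.660×10⁴ = 1.216
NF = 10 log₁₀(1.216) = 0.85 dB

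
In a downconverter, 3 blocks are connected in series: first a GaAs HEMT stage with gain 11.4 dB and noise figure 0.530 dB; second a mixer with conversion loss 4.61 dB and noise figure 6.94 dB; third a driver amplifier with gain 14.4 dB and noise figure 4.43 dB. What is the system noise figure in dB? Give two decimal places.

2.52 dB

Convert to linear (a loss of L dB is a gain of −L dB): F_i = 10^(NF_i/10), G_i = 10^(G_i,dB/10)
  Stage 1: F_1 = 10^(0.530/10) = 1.130, G_1 = 10^(11.4/10) = 13.80
  Stage 2: F_2 = 10^(6.94/10) = 4.943, G_2 = 10^(−4.61/10) = 0.3459
  Stage 3: F_3 = 10^(4.43/10) = 2.773, G_3 = 10^(14.4/10) = 27.54
Friis cascade:
  F = 1.130 + (4.943 − 1)/13.80 + (2.773 − 1)/4.775 = 1.787
NF = 10 log₁₀(1.787) = 2.52 dB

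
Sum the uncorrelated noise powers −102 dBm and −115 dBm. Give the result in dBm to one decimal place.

−101.8 dBm

Convert to linear, add, convert back:
P₁ = 6.31×10⁻¹⁴ W, P₂ = 3.16×10⁻¹⁵ W
P_tot = 6.63×10⁻¹⁴ W → 10 log₁₀(P_tot / 10⁻³) = −101.8 dBm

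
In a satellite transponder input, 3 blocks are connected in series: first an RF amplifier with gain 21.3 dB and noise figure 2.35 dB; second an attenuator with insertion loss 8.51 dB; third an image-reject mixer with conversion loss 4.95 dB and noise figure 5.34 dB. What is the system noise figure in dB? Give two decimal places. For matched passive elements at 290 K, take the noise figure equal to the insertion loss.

Convert to linear (a loss of L dB is a gain of −L dB): F_i = 10^(NF_i/10), G_i = 10^(G_i,dB/10)
  Stage 1: F_1 = 10^(2.35/10) = 1.718, G_1 = 10^(21.3/10) = 134.9
  Stage 2: F_2 = 10^(8.51/10) = 7.096, G_2 = 10^(−8.51/10) = 0.1409
  Stage 3: F_3 = 10^(5.34/10) = 3.420, G_3 = 10^(−4.95/10) = 0.3199
Friis cascade:
  F = 1.718 + (7.096 − 1)/134.9 + (3.420 − 1)/19.01 = 1.890
NF = 10 log₁₀(1.890) = 2.77 dB

2.77 dB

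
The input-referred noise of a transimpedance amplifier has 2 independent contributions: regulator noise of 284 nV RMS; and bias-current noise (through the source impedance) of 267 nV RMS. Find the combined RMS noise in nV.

390 nV

Uncorrelated sources add in power (mean-square): V_tot = √(ΣV_i²)
V_tot = √[(2.84×10⁻⁷)² + (2.67×10⁻⁷)²] = 3.90×10⁻⁷ V = 390 nV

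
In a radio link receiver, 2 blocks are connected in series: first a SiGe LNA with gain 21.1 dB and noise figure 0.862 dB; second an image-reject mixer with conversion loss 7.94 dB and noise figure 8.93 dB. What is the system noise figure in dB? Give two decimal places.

1.05 dB

Convert to linear (a loss of L dB is a gain of −L dB): F_i = 10^(NF_i/10), G_i = 10^(G_i,dB/10)
  Stage 1: F_1 = 10^(0.862/10) = 1.220, G_1 = 10^(21.1/10) = 128.8
  Stage 2: F_2 = 10^(8.93/10) = 7.816, G_2 = 10^(−7.94/10) = 0.1607
Friis cascade:
  F = 1.220 + (7.816 − 1)/128.8 = 1.272
NF = 10 log₁₀(1.272) = 1.05 dB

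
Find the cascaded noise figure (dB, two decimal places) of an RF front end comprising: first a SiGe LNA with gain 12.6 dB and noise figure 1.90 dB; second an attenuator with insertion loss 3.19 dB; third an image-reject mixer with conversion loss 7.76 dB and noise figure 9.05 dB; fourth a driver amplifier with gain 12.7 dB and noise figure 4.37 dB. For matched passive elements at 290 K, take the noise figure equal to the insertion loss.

5.56 dB

Convert to linear (a loss of L dB is a gain of −L dB): F_i = 10^(NF_i/10), G_i = 10^(G_i,dB/10)
  Stage 1: F_1 = 10^(1.90/10) = 1.549, G_1 = 10^(12.6/10) = 18.20
  Stage 2: F_2 = 10^(3.19/10) = 2.084, G_2 = 10^(−3.19/10) = 0.4797
  Stage 3: F_3 = 10^(9.05/10) = 8.035, G_3 = 10^(−7.76/10) = 0.1675
  Stage 4: F_4 = 10^(4.37/10) = 2.735, G_4 = 10^(12.7/10) = 18.62
Friis cascade:
  F = 1.549 + (2.084 − 1)/18.20 + (8.035 − 1)/8.730 + (2.735 − 1)/1.462 = 3.601
NF = 10 log₁₀(3.601) = 5.56 dB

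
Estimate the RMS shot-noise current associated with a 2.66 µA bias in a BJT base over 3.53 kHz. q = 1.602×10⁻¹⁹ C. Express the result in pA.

I_n = √(2qI·B)
2qI·B = 2 × 1.602×10⁻¹⁹ × 2.66×10⁻⁶ × 3.53×10³ = 3.01×10⁻²¹ A²
I_n = √(3.01×10⁻²¹) = 5.48×10⁻¹¹ A = 54.8 pA

54.8 pA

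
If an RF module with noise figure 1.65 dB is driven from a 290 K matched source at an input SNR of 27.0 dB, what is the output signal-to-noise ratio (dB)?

By definition F = SNR_in/SNR_out, so in dB: SNR_out = SNR_in − NF
SNR_out = 27.0 − 1.65 = 25.35 dB

25.35 dB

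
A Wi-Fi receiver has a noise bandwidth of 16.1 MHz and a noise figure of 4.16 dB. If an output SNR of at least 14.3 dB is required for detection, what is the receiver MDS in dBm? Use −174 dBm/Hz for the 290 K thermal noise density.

−83.5 dBm

Sensitivity = −174 + 10 log₁₀(B) + NF + SNR_min
= −174 + 72.07 + 4.16 + 14.3
= −83.47 dBm → −83.5 dBm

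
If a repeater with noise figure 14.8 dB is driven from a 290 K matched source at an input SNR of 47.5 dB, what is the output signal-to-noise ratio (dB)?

32.7 dB

By definition F = SNR_in/SNR_out, so in dB: SNR_out = SNR_in − NF
SNR_out = 47.5 − 14.8 = 32.7 dB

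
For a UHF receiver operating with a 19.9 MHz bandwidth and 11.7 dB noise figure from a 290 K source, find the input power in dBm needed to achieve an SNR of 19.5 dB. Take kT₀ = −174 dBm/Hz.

Sensitivity = −174 + 10 log₁₀(B) + NF + SNR_min
= −174 + 72.99 + 11.7 + 19.5
= −69.81 dBm → −69.8 dBm

−69.8 dBm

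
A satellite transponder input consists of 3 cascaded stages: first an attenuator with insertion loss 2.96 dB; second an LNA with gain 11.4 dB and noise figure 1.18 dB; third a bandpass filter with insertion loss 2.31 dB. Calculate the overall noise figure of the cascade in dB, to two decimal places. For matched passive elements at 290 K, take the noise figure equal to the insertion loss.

4.31 dB

Convert to linear (a loss of L dB is a gain of −L dB): F_i = 10^(NF_i/10), G_i = 10^(G_i,dB/10)
  Stage 1: F_1 = 10^(2.96/10) = 1.977, G_1 = 10^(−2.96/10) = 0.5058
  Stage 2: F_2 = 10^(1.18/10) = 1.312, G_2 = 10^(11.4/10) = 13.80
  Stage 3: F_3 = 10^(2.31/10) = 1.702, G_3 = 10^(−2.31/10) = 0.5875
Friis cascade:
  F = 1.977 + (1.312 − 1)/0.5058 + (1.702 − 1)/6.982 = 2.695
NF = 10 log₁₀(2.695) = 4.31 dB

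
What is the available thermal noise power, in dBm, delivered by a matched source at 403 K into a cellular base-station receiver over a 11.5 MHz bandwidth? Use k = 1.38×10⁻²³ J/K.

−101.9 dBm

P_n = kTB = 1.38×10⁻²³ × 403 × 1.15×10⁷ = 6.40×10⁻¹⁴ W
In dBm: 10 log₁₀(6.40×10⁻¹⁴ / 10⁻³) = −101.9 dBm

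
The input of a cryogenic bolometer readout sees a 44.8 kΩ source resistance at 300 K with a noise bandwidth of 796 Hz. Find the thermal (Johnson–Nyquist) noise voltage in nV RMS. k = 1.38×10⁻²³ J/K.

V_n = √(4kTRB)
4kTRB = 4 × 1.38×10⁻²³ × 300 × 4.48×10⁴ × 7.96×10² = 5.91×10⁻¹³ V²
V_n = √(5.91×10⁻¹³) = 7.68×10⁻⁷ V = 768 nV

768 nV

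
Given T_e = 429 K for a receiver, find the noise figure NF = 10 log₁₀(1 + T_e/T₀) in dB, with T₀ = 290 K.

3.94 dB

F = 1 + T_e/T₀ = 1 + 429/290 = 2.47931
NF = 10 log₁₀(2.47931) = 3.94 dB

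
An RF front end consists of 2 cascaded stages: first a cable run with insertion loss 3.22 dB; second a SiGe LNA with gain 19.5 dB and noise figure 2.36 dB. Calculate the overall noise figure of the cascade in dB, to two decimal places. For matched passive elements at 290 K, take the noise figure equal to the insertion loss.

5.58 dB

Convert to linear (a loss of L dB is a gain of −L dB): F_i = 10^(NF_i/10), G_i = 10^(G_i,dB/10)
  Stage 1: F_1 = 10^(3.22/10) = 2.099, G_1 = 10^(−3.22/10) = 0.4764
  Stage 2: F_2 = 10^(2.36/10) = 1.722, G_2 = 10^(19.5/10) = 89.13
Friis cascade:
  F = 2.099 + (1.722 − 1)/0.4764 = 3.614
NF = 10 log₁₀(3.614) = 5.58 dB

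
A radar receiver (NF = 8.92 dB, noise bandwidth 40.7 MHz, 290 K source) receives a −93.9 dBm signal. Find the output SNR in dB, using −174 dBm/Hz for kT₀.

Noise floor: N = −174 + 10 log₁₀(B) + NF
10 log₁₀(4.07×10⁷) = 76.1 dB
N = −174 + 76.1 + 8.92 = −88.98 dBm
SNR = P_sig − N = −93.9 − (−88.98) = −4.92 dB → −4.9 dB

−4.9 dB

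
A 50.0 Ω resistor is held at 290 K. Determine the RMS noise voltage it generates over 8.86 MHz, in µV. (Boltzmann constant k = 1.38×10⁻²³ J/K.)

V_n = √(4kTRB)
4kTRB = 4 × 1.38×10⁻²³ × 290 × 5.00×10¹ × 8.86×10⁶ = 7.09×10⁻¹² V²
V_n = √(7.09×10⁻¹²) = 2.66×10⁻⁶ V = 2.66 µV

2.66 µV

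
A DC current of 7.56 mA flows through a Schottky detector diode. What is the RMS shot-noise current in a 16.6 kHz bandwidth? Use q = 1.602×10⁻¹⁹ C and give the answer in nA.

6.34 nA

I_n = √(2qI·B)
2qI·B = 2 × 1.602×10⁻¹⁹ × 7.56×10⁻³ × 1.66×10⁴ = 4.02×10⁻¹⁷ A²
I_n = √(4.02×10⁻¹⁷) = 6.34×10⁻⁹ A = 6.34 nA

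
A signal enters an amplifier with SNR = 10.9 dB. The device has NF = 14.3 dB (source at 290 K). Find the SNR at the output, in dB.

−3.4 dB

By definition F = SNR_in/SNR_out, so in dB: SNR_out = SNR_in − NF
SNR_out = 10.9 − 14.3 = −3.4 dB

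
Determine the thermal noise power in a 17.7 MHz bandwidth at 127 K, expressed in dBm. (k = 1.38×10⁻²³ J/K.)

P_n = kTB = 1.38×10⁻²³ × 127 × 1.77×10⁷ = 3.10×10⁻¹⁴ W
In dBm: 10 log₁₀(3.10×10⁻¹⁴ / 10⁻³) = −105.1 dBm

−105.1 dBm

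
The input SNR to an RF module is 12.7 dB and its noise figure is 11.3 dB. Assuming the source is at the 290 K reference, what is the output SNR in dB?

1.4 dB

By definition F = SNR_in/SNR_out, so in dB: SNR_out = SNR_in − NF
SNR_out = 12.7 − 11.3 = 1.4 dB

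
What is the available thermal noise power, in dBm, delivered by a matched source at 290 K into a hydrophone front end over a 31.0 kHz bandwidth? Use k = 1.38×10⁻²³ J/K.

−129.1 dBm

P_n = kTB = 1.38×10⁻²³ × 290 × 3.10×10⁴ = 1.24×10⁻¹⁶ W
In dBm: 10 log₁₀(1.24×10⁻¹⁶ / 10⁻³) = −129.1 dBm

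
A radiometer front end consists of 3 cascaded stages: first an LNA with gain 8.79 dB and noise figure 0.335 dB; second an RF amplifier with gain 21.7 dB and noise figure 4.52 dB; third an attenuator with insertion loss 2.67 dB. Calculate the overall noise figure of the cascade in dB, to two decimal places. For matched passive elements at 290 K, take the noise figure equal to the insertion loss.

Convert to linear (a loss of L dB is a gain of −L dB): F_i = 10^(NF_i/10), G_i = 10^(G_i,dB/10)
  Stage 1: F_1 = 10^(0.335/10) = 1.080, G_1 = 10^(8.79/10) = 7.568
  Stage 2: F_2 = 10^(4.52/10) = 2.831, G_2 = 10^(21.7/10) = 147.9
  Stage 3: F_3 = 10^(2.67/10) = 1.849, G_3 = 10^(−2.67/10) = 0.5408
Friis cascade:
  F = 1.080 + (2.831 − 1)/7.568 + (1.849 − 1)/1119 = 1.323
NF = 10 log₁₀(1.323) = 1.22 dB

1.22 dB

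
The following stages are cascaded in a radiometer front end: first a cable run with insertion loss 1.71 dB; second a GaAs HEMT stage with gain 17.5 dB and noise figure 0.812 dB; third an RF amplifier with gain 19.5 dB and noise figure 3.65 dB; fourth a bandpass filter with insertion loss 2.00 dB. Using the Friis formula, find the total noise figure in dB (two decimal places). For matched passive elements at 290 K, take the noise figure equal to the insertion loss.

Convert to linear (a loss of L dB is a gain of −L dB): F_i = 10^(NF_i/10), G_i = 10^(G_i,dB/10)
  Stage 1: F_1 = 10^(1.71/10) = 1.483, G_1 = 10^(−1.71/10) = 0.6745
  Stage 2: F_2 = 10^(0.812/10) = 1.206, G_2 = 10^(17.5/10) = 56.23
  Stage 3: F_3 = 10^(3.65/10) = 2.317, G_3 = 10^(19.5/10) = 89.13
  Stage 4: F_4 = 10^(2.00/10) = 1.585, G_4 = 10^(−2.00/10) = 0.6310
Friis cascade:
  F = 1.483 + (1.206 − 1)/0.6745 + (2.317 − 1)/37.93 + (1.585 − 1)/3381 = 1.822
NF = 10 log₁₀(1.822) = 2.61 dB

2.61 dB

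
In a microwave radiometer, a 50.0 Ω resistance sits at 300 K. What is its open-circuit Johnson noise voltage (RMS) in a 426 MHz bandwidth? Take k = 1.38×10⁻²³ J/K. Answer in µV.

18.8 µV

V_n = √(4kTRB)
4kTRB = 4 × 1.38×10⁻²³ × 300 × 5.00×10¹ × 4.26×10⁸ = 3.53×10⁻¹⁰ V²
V_n = √(3.53×10⁻¹⁰) = 1.88×10⁻⁵ V = 18.8 µV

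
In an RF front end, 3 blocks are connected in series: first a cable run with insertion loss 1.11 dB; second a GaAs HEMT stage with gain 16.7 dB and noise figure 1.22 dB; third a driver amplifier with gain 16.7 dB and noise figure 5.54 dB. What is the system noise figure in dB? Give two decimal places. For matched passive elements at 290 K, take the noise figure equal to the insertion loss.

2.51 dB

Convert to linear (a loss of L dB is a gain of −L dB): F_i = 10^(NF_i/10), G_i = 10^(G_i,dB/10)
  Stage 1: F_1 = 10^(1.11/10) = 1.291, G_1 = 10^(−1.11/10) = 0.7745
  Stage 2: F_2 = 10^(1.22/10) = 1.324, G_2 = 10^(16.7/10) = 46.77
  Stage 3: F_3 = 10^(5.54/10) = 3.581, G_3 = 10^(16.7/10) = 46.77
Friis cascade:
  F = 1.291 + (1.324 − 1)/0.7745 + (3.581 − 1)/36.22 = 1.781
NF = 10 log₁₀(1.781) = 2.51 dB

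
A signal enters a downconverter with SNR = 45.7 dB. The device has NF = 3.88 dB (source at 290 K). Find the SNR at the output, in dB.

By definition F = SNR_in/SNR_out, so in dB: SNR_out = SNR_in − NF
SNR_out = 45.7 − 3.88 = 41.82 dB

41.82 dB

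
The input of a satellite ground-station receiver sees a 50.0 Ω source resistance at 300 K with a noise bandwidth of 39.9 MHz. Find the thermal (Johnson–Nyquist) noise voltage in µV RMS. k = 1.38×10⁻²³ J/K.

V_n = √(4kTRB)
4kTRB = 4 × 1.38×10⁻²³ × 300 × 5.00×10¹ × 3.99×10⁷ = 3.30×10⁻¹¹ V²
V_n = √(3.30×10⁻¹¹) = 5.75×10⁻⁶ V = 5.75 µV

5.75 µV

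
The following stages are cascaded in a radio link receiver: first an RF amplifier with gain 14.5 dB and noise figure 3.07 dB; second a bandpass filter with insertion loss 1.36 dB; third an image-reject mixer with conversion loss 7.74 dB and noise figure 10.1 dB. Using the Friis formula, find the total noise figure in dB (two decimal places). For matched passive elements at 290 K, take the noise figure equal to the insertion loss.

3.96 dB

Convert to linear (a loss of L dB is a gain of −L dB): F_i = 10^(NF_i/10), G_i = 10^(G_i,dB/10)
  Stage 1: F_1 = 10^(3.07/10) = 2.028, G_1 = 10^(14.5/10) = 28.18
  Stage 2: F_2 = 10^(1.36/10) = 1.368, G_2 = 10^(−1.36/10) = 0.7311
  Stage 3: F_3 = 10^(10.1/10) = 10.23, G_3 = 10^(−7.74/10) = 0.1683
Friis cascade:
  F = 2.028 + (1.368 − 1)/28.18 + (10.23 − 1)/20.61 = 2.489
NF = 10 log₁₀(2.489) = 3.96 dB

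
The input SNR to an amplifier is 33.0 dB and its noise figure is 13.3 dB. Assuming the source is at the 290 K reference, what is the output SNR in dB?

19.7 dB

By definition F = SNR_in/SNR_out, so in dB: SNR_out = SNR_in − NF
SNR_out = 33.0 − 13.3 = 19.7 dB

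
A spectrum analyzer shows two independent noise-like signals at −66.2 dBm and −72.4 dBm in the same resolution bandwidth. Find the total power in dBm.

Convert to linear, add, convert back:
P₁ = 2.40×10⁻¹⁰ W, P₂ = 5.75×10⁻¹¹ W
P_tot = 2.97×10⁻¹⁰ W → 10 log₁₀(P_tot / 10⁻³) = −65.3 dBm

−65.3 dBm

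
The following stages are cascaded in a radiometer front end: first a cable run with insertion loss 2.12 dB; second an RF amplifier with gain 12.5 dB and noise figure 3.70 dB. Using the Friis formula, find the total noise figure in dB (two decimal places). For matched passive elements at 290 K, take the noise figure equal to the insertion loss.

5.82 dB

Convert to linear (a loss of L dB is a gain of −L dB): F_i = 10^(NF_i/10), G_i = 10^(G_i,dB/10)
  Stage 1: F_1 = 10^(2.12/10) = 1.629, G_1 = 10^(−2.12/10) = 0.6138
  Stage 2: F_2 = 10^(3.70/10) = 2.344, G_2 = 10^(12.5/10) = 17.78
Friis cascade:
  F = 1.629 + (2.344 − 1)/0.6138 = 3.819
NF = 10 log₁₀(3.819) = 5.82 dB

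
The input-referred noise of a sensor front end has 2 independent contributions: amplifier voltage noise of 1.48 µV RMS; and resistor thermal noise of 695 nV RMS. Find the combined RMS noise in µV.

Uncorrelated sources add in power (mean-square): V_tot = √(ΣV_i²)
V_tot = √[(1.48×10⁻⁶)² + (6.95×10⁻⁷)²] = 1.64×10⁻⁶ V = 1.64 µV

1.64 µV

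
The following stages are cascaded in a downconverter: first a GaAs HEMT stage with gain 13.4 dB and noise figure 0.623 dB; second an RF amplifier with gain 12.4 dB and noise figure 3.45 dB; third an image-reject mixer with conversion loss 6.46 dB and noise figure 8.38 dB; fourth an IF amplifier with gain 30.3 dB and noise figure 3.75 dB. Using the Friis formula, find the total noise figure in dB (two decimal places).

Convert to linear (a loss of L dB is a gain of −L dB): F_i = 10^(NF_i/10), G_i = 10^(G_i,dB/10)
  Stage 1: F_1 = 10^(0.623/10) = 1.154, G_1 = 10^(13.4/10) = 21.88
  Stage 2: F_2 = 10^(3.45/10) = 2.213, G_2 = 10^(12.4/10) = 17.38
  Stage 3: F_3 = 10^(8.38/10) = 6.887, G_3 = 10^(−6.46/10) = 0.2259
  Stage 4: F_4 = 10^(3.75/10) = 2.371, G_4 = 10^(30.3/10) = 1072
Friis cascade:
  F = 1.154 + (2.213 − 1)/21.88 + (6.887 − 1)/380.2 + (2.371 − 1)/85.90 = 1.241
NF = 10 log₁₀(1.241) = 0.94 dB

0.94 dB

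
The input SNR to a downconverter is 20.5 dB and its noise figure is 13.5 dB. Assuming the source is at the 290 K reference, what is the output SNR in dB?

7.0 dB

By definition F = SNR_in/SNR_out, so in dB: SNR_out = SNR_in − NF
SNR_out = 20.5 − 13.5 = 7.0 dB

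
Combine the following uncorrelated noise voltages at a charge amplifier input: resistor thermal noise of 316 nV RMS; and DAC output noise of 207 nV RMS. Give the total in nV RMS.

Uncorrelated sources add in power (mean-square): V_tot = √(ΣV_i²)
V_tot = √[(3.16×10⁻⁷)² + (2.07×10⁻⁷)²] = 3.78×10⁻⁷ V = 378 nV

378 nV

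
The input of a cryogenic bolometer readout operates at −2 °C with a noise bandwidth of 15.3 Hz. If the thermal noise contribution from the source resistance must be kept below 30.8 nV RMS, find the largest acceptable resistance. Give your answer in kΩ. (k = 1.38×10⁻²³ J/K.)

4.14 kΩ

T = −2 °C + 273.15 = 271.15 K
Johnson–Nyquist: V_n = √(4kTRB) ⇒ R = V_n² / (4kTB)
4kTB = 4 × 1.38×10⁻²³ × 271.15 × 1.53×10¹ = 2.29×10⁻¹⁹
R = (3.08×10⁻⁸)² / 2.29×10⁻¹⁹ = 4.14×10³ Ω = 4.14 kΩ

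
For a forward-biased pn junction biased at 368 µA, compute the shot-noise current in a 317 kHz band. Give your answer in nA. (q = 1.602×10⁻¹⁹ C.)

6.11 nA

I_n = √(2qI·B)
2qI·B = 2 × 1.602×10⁻¹⁹ × 3.68×10⁻⁴ × 3.17×10⁵ = 3.74×10⁻¹⁷ A²
I_n = √(3.74×10⁻¹⁷) = 6.11×10⁻⁹ A = 6.11 nA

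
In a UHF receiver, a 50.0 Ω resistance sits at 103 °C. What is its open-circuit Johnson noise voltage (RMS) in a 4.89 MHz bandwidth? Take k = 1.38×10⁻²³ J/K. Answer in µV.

2.25 µV

T = 103 °C + 273.15 = 376.15 K
V_n = √(4kTRB)
4kTRB = 4 × 1.38×10⁻²³ × 376.15 × 5.00×10¹ × 4.89×10⁶ = 5.08×10⁻¹² V²
V_n = √(5.08×10⁻¹²) = 2.25×10⁻⁶ V = 2.25 µV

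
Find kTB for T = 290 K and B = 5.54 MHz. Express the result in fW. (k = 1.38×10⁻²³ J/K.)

P_n = kTB = 1.38×10⁻²³ × 290 × 5.54×10⁶ = 2.22×10⁻¹⁴ W = 22.2 fW

22.2 fW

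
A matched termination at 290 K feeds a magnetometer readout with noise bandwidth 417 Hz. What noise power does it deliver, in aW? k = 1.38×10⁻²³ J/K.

P_n = kTB = 1.38×10⁻²³ × 290 × 4.17×10² = 1.67×10⁻¹⁸ W = 1.67 aW

1.67 aW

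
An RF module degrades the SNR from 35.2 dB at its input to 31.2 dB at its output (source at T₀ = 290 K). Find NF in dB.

4.0 dB

NF (dB) = SNR_in(dB) − SNR_out(dB) when the source is at T₀
NF = 35.2 − 31.2 = 4.0 dB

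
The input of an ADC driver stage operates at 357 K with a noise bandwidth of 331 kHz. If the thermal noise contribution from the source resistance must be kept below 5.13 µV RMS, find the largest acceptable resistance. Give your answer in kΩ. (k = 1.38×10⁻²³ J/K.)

Johnson–Nyquist: V_n = √(4kTRB) ⇒ R = V_n² / (4kTB)
4kTB = 4 × 1.38×10⁻²³ × 357 × 3.31×10⁵ = 6.52×10⁻¹⁵
R = (5.13×10⁻⁶)² / 6.52×10⁻¹⁵ = 4.03×10³ Ω = 4.03 kΩ

4.03 kΩ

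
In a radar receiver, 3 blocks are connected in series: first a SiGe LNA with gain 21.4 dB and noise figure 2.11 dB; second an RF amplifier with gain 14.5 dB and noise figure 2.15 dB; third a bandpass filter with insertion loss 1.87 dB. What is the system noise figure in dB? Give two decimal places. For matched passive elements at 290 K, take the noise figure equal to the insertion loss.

Convert to linear (a loss of L dB is a gain of −L dB): F_i = 10^(NF_i/10), G_i = 10^(G_i,dB/10)
  Stage 1: F_1 = 10^(2.11/10) = 1.626, G_1 = 10^(21.4/10) = 138.0
  Stage 2: F_2 = 10^(2.15/10) = 1.641, G_2 = 10^(14.5/10) = 28.18
  Stage 3: F_3 = 10^(1.87/10) = 1.538, G_3 = 10^(−1.87/10) = 0.6501
Friis cascade:
  F = 1.626 + (1.641 − 1)/138.0 + (1.538 − 1)/3890 = 1.630
NF = 10 log₁₀(1.630) = 2.12 dB

2.12 dB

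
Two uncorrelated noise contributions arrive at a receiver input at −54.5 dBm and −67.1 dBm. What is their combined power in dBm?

Convert to linear, add, convert back:
P₁ = 3.55×10⁻⁹ W, P₂ = 1.95×10⁻¹⁰ W
P_tot = 3.74×10⁻⁹ W → 10 log₁₀(P_tot / 10⁻³) = −54.3 dBm

−54.3 dBm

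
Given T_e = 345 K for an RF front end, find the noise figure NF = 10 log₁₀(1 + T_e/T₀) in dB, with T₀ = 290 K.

3.40 dB

F = 1 + T_e/T₀ = 1 + 345/290 = 2.18966
NF = 10 log₁₀(2.18966) = 3.40 dB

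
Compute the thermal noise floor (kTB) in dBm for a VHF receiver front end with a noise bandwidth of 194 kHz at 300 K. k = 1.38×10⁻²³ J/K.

P_n = kTB = 1.38×10⁻²³ × 300 × 1.94×10⁵ = 8.03×10⁻¹⁶ W
In dBm: 10 log₁₀(8.03×10⁻¹⁶ / 10⁻³) = −121.0 dBm

−121.0 dBm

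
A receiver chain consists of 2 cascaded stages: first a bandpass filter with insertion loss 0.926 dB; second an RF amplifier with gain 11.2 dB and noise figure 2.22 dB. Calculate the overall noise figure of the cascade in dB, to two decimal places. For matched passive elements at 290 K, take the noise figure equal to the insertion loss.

3.15 dB

Convert to linear (a loss of L dB is a gain of −L dB): F_i = 10^(NF_i/10), G_i = 10^(G_i,dB/10)
  Stage 1: F_1 = 10^(0.926/10) = 1.238, G_1 = 10^(−0.926/10) = 0.8080
  Stage 2: F_2 = 10^(2.22/10) = 1.667, G_2 = 10^(11.2/10) = 13.18
Friis cascade:
  F = 1.238 + (1.667 − 1)/0.8080 = 2.063
NF = 10 log₁₀(2.063) = 3.15 dB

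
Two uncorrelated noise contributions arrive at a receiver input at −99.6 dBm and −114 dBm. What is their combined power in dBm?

−99.4 dBm

Convert to linear, add, convert back:
P₁ = 1.10×10⁻¹³ W, P₂ = 3.98×10⁻¹⁵ W
P_tot = 1.14×10⁻¹³ W → 10 log₁₀(P_tot / 10⁻³) = −99.4 dBm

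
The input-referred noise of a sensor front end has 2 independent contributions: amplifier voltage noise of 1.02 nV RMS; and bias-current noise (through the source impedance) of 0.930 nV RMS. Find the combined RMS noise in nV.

1.38 nV

Uncorrelated sources add in power (mean-square): V_tot = √(ΣV_i²)
V_tot = √[(1.02×10⁻⁹)² + (9.30×10⁻¹⁰)²] = 1.38×10⁻⁹ V = 1.38 nV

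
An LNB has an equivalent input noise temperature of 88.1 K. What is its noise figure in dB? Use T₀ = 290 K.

1.15 dB

F = 1 + T_e/T₀ = 1 + 88.1/290 = 1.30379
NF = 10 log₁₀(1.30379) = 1.15 dB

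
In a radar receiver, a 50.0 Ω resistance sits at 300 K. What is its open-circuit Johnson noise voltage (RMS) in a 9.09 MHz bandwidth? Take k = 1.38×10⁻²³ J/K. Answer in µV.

V_n = √(4kTRB)
4kTRB = 4 × 1.38×10⁻²³ × 300 × 5.00×10¹ × 9.09×10⁶ = 7.53×10⁻¹² V²
V_n = √(7.53×10⁻¹²) = 2.74×10⁻⁶ V = 2.74 µV

2.74 µV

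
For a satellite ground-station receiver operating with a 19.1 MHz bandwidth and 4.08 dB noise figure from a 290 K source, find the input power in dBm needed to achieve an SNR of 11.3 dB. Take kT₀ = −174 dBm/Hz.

−85.8 dBm

Sensitivity = −174 + 10 log₁₀(B) + NF + SNR_min
= −174 + 72.81 + 4.08 + 11.3
= −85.81 dBm → −85.8 dBm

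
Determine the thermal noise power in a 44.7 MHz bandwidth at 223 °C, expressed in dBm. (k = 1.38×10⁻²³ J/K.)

T = 223 °C + 273.15 = 496.15 K
P_n = kTB = 1.38×10⁻²³ × 496.15 × 4.47×10⁷ = 3.06×10⁻¹³ W
In dBm: 10 log₁₀(3.06×10⁻¹³ / 10⁻³) = −95.1 dBm

−95.1 dBm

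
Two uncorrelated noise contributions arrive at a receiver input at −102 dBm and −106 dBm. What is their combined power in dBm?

Convert to linear, add, convert back:
P₁ = 6.31×10⁻¹⁴ W, P₂ = 2.51×10⁻¹⁴ W
P_tot = 8.82×10⁻¹⁴ W → 10 log₁₀(P_tot / 10⁻³) = −100.5 dBm

−100.5 dBm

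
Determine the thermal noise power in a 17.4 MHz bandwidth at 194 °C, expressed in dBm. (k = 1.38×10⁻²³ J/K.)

−99.5 dBm

T = 194 °C + 273.15 = 467.15 K
P_n = kTB = 1.38×10⁻²³ × 467.15 × 1.74×10⁷ = 1.12×10⁻¹³ W
In dBm: 10 log₁₀(1.12×10⁻¹³ / 10⁻³) = −99.5 dBm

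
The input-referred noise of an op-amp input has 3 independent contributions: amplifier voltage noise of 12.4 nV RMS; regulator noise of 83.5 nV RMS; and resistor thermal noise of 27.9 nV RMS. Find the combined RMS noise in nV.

Uncorrelated sources add in power (mean-square): V_tot = √(ΣV_i²)
V_tot = √[(1.24×10⁻⁸)² + (8.35×10⁻⁸)² + (2.79×10⁻⁸)²] = 8.89×10⁻⁸ V = 88.9 nV

88.9 nV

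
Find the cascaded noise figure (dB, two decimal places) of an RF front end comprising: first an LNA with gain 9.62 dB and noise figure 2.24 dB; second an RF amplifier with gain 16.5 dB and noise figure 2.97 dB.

2.51 dB

Convert to linear (a loss of L dB is a gain of −L dB): F_i = 10^(NF_i/10), G_i = 10^(G_i,dB/10)
  Stage 1: F_1 = 10^(2.24/10) = 1.675, G_1 = 10^(9.62/10) = 9.162
  Stage 2: F_2 = 10^(2.97/10) = 1.982, G_2 = 10^(16.5/10) = 44.67
Friis cascade:
  F = 1.675 + (1.982 − 1)/9.162 = 1.782
NF = 10 log₁₀(1.782) = 2.51 dB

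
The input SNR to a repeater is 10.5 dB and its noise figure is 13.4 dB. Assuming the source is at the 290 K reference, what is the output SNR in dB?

By definition F = SNR_in/SNR_out, so in dB: SNR_out = SNR_in − NF
SNR_out = 10.5 − 13.4 = −2.9 dB

−2.9 dB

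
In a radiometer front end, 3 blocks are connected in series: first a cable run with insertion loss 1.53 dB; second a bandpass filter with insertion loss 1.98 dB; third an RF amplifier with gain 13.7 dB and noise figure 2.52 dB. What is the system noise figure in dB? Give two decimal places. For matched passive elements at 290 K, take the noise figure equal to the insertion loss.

6.03 dB

Convert to linear (a loss of L dB is a gain of −L dB): F_i = 10^(NF_i/10), G_i = 10^(G_i,dB/10)
  Stage 1: F_1 = 10^(1.53/10) = 1.422, G_1 = 10^(−1.53/10) = 0.7031
  Stage 2: F_2 = 10^(1.98/10) = 1.578, G_2 = 10^(−1.98/10) = 0.6339
  Stage 3: F_3 = 10^(2.52/10) = 1.786, G_3 = 10^(13.7/10) = 23.44
Friis cascade:
  F = 1.422 + (1.578 − 1)/0.7031 + (1.786 − 1)/0.4457 = 4.009
NF = 10 log₁₀(4.009) = 6.03 dB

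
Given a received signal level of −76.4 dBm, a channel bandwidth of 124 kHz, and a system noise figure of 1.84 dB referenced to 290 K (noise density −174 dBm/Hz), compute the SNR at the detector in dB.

Noise floor: N = −174 + 10 log₁₀(B) + NF
10 log₁₀(1.24×10⁵) = 50.93 dB
N = −174 + 50.93 + 1.84 = −121.23 dBm
SNR = P_sig − N = −76.4 − (−121.23) = 44.83 dB → 44.8 dB

44.8 dB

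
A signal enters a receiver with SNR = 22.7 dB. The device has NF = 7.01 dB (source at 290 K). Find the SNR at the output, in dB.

By definition F = SNR_in/SNR_out, so in dB: SNR_out = SNR_in − NF
SNR_out = 22.7 − 7.01 = 15.69 dB

15.69 dB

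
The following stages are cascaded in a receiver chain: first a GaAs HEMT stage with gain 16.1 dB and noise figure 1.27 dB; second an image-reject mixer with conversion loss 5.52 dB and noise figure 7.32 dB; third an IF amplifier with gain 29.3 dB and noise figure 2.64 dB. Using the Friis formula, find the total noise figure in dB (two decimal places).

1.82 dB

Convert to linear (a loss of L dB is a gain of −L dB): F_i = 10^(NF_i/10), G_i = 10^(G_i,dB/10)
  Stage 1: F_1 = 10^(1.27/10) = 1.340, G_1 = 10^(16.1/10) = 40.74
  Stage 2: F_2 = 10^(7.32/10) = 5.395, G_2 = 10^(−5.52/10) = 0.2805
  Stage 3: F_3 = 10^(2.64/10) = 1.837, G_3 = 10^(29.3/10) = 851.1
Friis cascade:
  F = 1.340 + (5.395 − 1)/40.74 + (1.837 − 1)/11.43 = 1.521
NF = 10 log₁₀(1.521) = 1.82 dB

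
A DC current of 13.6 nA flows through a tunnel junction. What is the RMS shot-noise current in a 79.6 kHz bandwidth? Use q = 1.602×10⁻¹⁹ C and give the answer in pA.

18.6 pA

I_n = √(2qI·B)
2qI·B = 2 × 1.602×10⁻¹⁹ × 1.36×10⁻⁸ × 7.96×10⁴ = 3.47×10⁻²² A²
I_n = √(3.47×10⁻²²) = 1.86×10⁻¹¹ A = 18.6 pA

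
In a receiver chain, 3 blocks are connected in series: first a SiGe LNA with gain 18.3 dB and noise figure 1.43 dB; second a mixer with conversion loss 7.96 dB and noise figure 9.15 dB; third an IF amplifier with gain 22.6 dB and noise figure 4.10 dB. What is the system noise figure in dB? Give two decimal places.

Convert to linear (a loss of L dB is a gain of −L dB): F_i = 10^(NF_i/10), G_i = 10^(G_i,dB/10)
  Stage 1: F_1 = 10^(1.43/10) = 1.390, G_1 = 10^(18.3/10) = 67.61
  Stage 2: F_2 = 10^(9.15/10) = 8.222, G_2 = 10^(−7.96/10) = 0.1600
  Stage 3: F_3 = 10^(4.10/10) = 2.570, G_3 = 10^(22.6/10) = 182.0
Friis cascade:
  F = 1.390 + (8.222 − 1)/67.61 + (2.570 − 1)/10.81 = 1.642
NF = 10 log₁₀(1.642) = 2.15 dB

2.15 dB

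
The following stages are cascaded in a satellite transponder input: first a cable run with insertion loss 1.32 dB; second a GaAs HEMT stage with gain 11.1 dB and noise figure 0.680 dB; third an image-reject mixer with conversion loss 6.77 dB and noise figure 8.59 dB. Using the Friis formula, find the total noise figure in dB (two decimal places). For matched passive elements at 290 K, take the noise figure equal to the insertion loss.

Convert to linear (a loss of L dB is a gain of −L dB): F_i = 10^(NF_i/10), G_i = 10^(G_i,dB/10)
  Stage 1: F_1 = 10^(1.32/10) = 1.355, G_1 = 10^(−1.32/10) = 0.7379
  Stage 2: F_2 = 10^(0.680/10) = 1.169, G_2 = 10^(11.1/10) = 12.88
  Stage 3: F_3 = 10^(8.59/10) = 7.228, G_3 = 10^(−6.77/10) = 0.2104
Friis cascade:
  F = 1.355 + (1.169 − 1)/0.7379 + (7.228 − 1)/9.506 = 2.240
NF = 10 log₁₀(2.240) = 3.50 dB

3.50 dB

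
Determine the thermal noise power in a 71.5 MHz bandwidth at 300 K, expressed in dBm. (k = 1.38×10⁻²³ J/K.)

−95.3 dBm

P_n = kTB = 1.38×10⁻²³ × 300 × 7.15×10⁷ = 2.96×10⁻¹³ W
In dBm: 10 log₁₀(2.96×10⁻¹³ / 10⁻³) = −95.3 dBm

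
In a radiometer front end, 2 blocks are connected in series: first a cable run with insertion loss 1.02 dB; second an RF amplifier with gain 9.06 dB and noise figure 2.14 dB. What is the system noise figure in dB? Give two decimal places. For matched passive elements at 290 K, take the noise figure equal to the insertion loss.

3.16 dB

Convert to linear (a loss of L dB is a gain of −L dB): F_i = 10^(NF_i/10), G_i = 10^(G_i,dB/10)
  Stage 1: F_1 = 10^(1.02/10) = 1.265, G_1 = 10^(−1.02/10) = 0.7907
  Stage 2: F_2 = 10^(2.14/10) = 1.637, G_2 = 10^(9.06/10) = 8.054
Friis cascade:
  F = 1.265 + (1.637 − 1)/0.7907 = 2.070
NF = 10 log₁₀(2.070) = 3.16 dB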